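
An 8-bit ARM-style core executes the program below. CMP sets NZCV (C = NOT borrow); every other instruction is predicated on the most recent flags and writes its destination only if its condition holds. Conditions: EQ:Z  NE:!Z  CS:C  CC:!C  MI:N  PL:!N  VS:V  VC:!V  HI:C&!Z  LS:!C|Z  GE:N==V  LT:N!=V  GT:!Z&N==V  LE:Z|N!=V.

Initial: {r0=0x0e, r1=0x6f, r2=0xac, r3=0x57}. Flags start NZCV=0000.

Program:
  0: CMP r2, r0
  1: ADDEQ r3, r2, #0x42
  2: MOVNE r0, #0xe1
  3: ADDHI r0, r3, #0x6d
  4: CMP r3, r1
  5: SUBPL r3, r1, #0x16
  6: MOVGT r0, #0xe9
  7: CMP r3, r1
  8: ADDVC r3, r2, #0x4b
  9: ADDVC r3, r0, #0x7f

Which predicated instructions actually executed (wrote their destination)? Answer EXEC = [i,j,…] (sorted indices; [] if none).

[0] flags=1010 → (cmp)
[1] flags=1010 EQ?F → skip
[2] flags=1010 NE?T → r0=0xe1
[3] flags=1010 HI?T → r0=0xc4
[4] flags=1000 → (cmp)
[5] flags=1000 PL?F → skip
[6] flags=1000 GT?F → skip
[7] flags=1000 → (cmp)
[8] flags=1000 VC?T → r3=0xf7
[9] flags=1000 VC?T → r3=0x43

EXEC = [2,3,8,9]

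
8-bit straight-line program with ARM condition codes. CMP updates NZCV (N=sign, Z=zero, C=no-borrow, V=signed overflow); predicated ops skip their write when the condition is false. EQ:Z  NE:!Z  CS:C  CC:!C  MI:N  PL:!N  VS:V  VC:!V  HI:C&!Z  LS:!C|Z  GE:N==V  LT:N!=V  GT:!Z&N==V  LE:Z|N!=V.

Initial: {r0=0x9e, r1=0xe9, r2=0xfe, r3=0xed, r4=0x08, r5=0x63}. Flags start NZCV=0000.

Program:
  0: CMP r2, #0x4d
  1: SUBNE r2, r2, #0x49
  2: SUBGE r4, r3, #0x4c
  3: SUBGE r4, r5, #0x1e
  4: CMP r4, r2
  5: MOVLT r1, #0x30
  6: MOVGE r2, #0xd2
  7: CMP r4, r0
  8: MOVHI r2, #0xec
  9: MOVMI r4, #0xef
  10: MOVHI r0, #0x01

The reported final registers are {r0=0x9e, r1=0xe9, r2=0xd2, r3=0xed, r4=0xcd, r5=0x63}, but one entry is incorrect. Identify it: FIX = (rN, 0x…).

[0] flags=1010 → (cmp)
[1] flags=1010 NE?T → r2=0xb5
[2] flags=1010 GE?F → skip
[3] flags=1010 GE?F → skip
[4] flags=0000 → (cmp)
[5] flags=0000 LT?F → skip
[6] flags=0000 GE?T → r2=0xd2
[7] flags=0000 → (cmp)
[8] flags=0000 HI?F → skip
[9] flags=0000 MI?F → skip
[10] flags=0000 HI?F → skip

FIX = (r4, 0x08)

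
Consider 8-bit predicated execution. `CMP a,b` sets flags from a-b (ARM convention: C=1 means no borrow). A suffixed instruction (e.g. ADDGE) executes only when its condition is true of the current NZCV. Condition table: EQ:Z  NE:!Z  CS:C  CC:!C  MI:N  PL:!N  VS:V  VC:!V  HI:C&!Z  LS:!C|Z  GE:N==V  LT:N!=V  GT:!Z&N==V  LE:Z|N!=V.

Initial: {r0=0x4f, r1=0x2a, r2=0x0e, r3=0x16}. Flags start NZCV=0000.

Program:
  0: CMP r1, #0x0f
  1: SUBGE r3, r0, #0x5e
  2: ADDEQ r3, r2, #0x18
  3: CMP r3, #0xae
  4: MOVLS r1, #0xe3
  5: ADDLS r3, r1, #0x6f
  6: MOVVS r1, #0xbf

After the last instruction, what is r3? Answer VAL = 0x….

[0] flags=0010 → (cmp)
[1] flags=0010 GE?T → r3=0xf1
[2] flags=0010 EQ?F → skip
[3] flags=0010 → (cmp)
[4] flags=0010 LS?F → skip
[5] flags=0010 LS?F → skip
[6] flags=0010 VS?F → skip

VAL = 0xf1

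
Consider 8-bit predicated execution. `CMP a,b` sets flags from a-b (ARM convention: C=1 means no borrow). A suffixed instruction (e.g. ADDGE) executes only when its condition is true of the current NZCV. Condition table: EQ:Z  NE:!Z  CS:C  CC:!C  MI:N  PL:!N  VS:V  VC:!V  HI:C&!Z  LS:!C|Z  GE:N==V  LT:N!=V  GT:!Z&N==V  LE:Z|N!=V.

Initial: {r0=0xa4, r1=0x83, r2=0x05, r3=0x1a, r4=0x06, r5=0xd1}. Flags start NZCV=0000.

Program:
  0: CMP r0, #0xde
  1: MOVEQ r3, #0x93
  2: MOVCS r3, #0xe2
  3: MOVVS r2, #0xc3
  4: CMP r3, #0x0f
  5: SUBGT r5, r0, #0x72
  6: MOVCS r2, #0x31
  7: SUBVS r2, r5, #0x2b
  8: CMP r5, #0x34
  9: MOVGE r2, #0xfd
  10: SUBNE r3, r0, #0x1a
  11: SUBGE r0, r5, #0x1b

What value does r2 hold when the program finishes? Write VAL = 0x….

VAL = 0x31

[0] flags=1000 → (cmp)
[1] flags=1000 EQ?F → skip
[2] flags=1000 CS?F → skip
[3] flags=1000 VS?F → skip
[4] flags=0010 → (cmp)
[5] flags=0010 GT?T → r5=0x32
[6] flags=0010 CS?T → r2=0x31
[7] flags=0010 VS?F → skip
[8] flags=1000 → (cmp)
[9] flags=1000 GE?F → skip
[10] flags=1000 NE?T → r3=0x8a
[11] flags=1000 GE?F → skip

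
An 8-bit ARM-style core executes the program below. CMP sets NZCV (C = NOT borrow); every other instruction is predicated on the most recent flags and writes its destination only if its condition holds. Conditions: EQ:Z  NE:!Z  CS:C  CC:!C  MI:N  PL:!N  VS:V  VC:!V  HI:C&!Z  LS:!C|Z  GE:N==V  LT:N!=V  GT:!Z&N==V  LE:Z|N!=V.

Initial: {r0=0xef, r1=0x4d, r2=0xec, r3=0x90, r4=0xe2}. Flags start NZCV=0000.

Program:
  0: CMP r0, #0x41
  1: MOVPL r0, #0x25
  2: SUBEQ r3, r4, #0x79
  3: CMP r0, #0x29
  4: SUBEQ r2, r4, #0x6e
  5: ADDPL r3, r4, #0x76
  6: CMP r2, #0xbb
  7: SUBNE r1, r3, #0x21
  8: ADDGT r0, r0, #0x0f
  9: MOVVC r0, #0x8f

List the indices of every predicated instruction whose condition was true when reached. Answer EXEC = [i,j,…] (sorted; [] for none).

0: ✓ CMP  NZCV=1010
1: · MOVPL
2: · SUBEQ
3: ✓ CMP  NZCV=1010
4: · SUBEQ
5: · ADDPL
6: ✓ CMP  NZCV=0010
7: ✓ SUBNE  r1←0x6f
8: ✓ ADDGT  r0←0xfe
9: ✓ MOVVC  r0←0x8f

EXEC = [7,8,9]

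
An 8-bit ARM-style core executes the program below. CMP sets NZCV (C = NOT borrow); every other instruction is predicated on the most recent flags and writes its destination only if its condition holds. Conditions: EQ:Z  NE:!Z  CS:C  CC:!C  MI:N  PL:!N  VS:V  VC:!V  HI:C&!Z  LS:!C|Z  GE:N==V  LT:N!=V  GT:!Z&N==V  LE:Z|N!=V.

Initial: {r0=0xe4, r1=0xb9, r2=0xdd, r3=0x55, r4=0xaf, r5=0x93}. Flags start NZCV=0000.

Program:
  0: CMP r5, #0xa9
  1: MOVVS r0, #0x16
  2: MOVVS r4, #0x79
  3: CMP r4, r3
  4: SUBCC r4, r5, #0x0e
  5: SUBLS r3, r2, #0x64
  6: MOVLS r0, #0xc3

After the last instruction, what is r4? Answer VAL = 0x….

0: ✓ CMP  NZCV=1000
1: · MOVVS
2: · MOVVS
3: ✓ CMP  NZCV=0011
4: · SUBCC
5: · SUBLS
6: · MOVLS

VAL = 0xaf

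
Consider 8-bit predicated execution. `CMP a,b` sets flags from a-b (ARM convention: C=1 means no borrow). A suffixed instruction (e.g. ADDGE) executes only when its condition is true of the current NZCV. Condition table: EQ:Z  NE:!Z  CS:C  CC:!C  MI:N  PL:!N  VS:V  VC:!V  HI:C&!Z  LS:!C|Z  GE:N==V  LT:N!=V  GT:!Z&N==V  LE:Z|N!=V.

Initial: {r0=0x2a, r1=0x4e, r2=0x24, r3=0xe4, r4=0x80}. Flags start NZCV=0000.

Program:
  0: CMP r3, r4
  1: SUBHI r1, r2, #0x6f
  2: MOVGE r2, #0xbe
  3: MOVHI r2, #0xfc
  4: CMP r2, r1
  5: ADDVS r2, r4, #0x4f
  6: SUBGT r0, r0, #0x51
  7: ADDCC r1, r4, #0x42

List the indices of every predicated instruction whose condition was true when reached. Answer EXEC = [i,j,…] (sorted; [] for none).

EXEC = [1,2,3,6]

0: ✓ CMP  NZCV=0010
1: ✓ SUBHI  r1←0xb5
2: ✓ MOVGE  r2←0xbe
3: ✓ MOVHI  r2←0xfc
4: ✓ CMP  NZCV=0010
5: · ADDVS
6: ✓ SUBGT  r0←0xd9
7: · ADDCC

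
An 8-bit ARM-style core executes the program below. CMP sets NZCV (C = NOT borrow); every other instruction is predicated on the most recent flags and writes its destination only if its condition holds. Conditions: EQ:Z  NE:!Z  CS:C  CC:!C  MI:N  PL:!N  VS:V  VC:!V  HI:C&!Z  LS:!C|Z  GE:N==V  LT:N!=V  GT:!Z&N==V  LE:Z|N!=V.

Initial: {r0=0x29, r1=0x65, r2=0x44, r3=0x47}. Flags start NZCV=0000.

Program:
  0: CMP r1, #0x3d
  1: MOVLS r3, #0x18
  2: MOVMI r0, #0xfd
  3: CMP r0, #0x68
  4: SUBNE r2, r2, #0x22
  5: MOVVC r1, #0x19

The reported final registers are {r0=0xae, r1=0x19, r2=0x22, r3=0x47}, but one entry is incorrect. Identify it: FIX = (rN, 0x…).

0: ✓ CMP  NZCV=0010
1: · MOVLS
2: · MOVMI
3: ✓ CMP  NZCV=1000
4: ✓ SUBNE  r2←0x22
5: ✓ MOVVC  r1←0x19

FIX = (r0, 0x29)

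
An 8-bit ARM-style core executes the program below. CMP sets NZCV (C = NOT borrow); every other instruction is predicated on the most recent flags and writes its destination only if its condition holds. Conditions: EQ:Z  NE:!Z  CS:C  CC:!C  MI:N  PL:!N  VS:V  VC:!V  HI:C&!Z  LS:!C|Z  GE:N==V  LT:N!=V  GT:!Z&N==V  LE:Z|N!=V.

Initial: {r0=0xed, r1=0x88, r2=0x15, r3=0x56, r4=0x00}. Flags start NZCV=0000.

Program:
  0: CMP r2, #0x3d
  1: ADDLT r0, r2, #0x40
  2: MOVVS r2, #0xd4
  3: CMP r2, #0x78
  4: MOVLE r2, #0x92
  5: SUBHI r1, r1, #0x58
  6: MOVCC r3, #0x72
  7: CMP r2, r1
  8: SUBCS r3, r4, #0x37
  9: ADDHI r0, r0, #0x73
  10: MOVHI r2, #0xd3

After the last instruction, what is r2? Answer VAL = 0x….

VAL = 0xd3

0: ✓ CMP  NZCV=1000
1: ✓ ADDLT  r0←0x55
2: · MOVVS
3: ✓ CMP  NZCV=1000
4: ✓ MOVLE  r2←0x92
5: · SUBHI
6: ✓ MOVCC  r3←0x72
7: ✓ CMP  NZCV=0010
8: ✓ SUBCS  r3←0xc9
9: ✓ ADDHI  r0←0xc8
10: ✓ MOVHI  r2←0xd3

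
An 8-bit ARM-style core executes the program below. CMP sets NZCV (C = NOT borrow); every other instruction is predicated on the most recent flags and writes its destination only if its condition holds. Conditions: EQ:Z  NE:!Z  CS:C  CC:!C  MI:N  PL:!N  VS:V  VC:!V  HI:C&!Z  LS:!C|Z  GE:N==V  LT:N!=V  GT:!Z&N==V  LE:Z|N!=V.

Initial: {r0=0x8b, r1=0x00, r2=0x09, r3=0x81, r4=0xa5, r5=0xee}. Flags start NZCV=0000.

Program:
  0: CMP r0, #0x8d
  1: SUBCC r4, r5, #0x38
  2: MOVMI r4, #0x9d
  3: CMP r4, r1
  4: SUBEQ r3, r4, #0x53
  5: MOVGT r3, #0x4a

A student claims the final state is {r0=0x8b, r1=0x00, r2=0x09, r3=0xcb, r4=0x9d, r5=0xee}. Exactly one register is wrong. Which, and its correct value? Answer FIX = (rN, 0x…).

[0] flags=1000 → (cmp)
[1] flags=1000 CC?T → r4=0xb6
[2] flags=1000 MI?T → r4=0x9d
[3] flags=1010 → (cmp)
[4] flags=1010 EQ?F → skip
[5] flags=1010 GT?F → skip

FIX = (r3, 0x81)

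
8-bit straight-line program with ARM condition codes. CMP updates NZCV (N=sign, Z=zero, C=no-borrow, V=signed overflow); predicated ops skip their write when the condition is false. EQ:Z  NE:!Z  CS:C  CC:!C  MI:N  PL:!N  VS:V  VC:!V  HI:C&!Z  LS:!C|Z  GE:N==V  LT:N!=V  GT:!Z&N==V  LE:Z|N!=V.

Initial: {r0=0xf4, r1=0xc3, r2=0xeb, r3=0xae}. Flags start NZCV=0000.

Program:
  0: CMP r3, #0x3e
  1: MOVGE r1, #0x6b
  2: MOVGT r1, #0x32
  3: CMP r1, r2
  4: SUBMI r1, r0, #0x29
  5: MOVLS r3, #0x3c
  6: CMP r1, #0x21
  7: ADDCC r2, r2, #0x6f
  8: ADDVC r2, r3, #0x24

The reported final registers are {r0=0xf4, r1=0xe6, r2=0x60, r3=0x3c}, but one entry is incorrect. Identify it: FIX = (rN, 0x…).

FIX = (r1, 0xcb)

[0] flags=0011 → (cmp)
[1] flags=0011 GE?F → skip
[2] flags=0011 GT?F → skip
[3] flags=1000 → (cmp)
[4] flags=1000 MI?T → r1=0xcb
[5] flags=1000 LS?T → r3=0x3c
[6] flags=1010 → (cmp)
[7] flags=1010 CC?F → skip
[8] flags=1010 VC?T → r2=0x60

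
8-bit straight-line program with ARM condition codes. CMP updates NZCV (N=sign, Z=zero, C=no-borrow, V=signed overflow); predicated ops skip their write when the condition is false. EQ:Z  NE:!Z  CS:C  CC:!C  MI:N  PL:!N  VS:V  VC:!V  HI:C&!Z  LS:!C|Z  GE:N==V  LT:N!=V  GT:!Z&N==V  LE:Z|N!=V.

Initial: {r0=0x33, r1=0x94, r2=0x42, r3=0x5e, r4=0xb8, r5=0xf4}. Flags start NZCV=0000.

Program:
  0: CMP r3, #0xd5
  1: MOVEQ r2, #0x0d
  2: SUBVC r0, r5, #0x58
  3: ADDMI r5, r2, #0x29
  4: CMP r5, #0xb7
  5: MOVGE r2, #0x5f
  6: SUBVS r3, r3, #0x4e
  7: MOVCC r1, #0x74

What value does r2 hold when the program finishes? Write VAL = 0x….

VAL = 0x5f

[0] flags=1001 → (cmp)
[1] flags=1001 EQ?F → skip
[2] flags=1001 VC?F → skip
[3] flags=1001 MI?T → r5=0x6b
[4] flags=1001 → (cmp)
[5] flags=1001 GE?T → r2=0x5f
[6] flags=1001 VS?T → r3=0x10
[7] flags=1001 CC?T → r1=0x74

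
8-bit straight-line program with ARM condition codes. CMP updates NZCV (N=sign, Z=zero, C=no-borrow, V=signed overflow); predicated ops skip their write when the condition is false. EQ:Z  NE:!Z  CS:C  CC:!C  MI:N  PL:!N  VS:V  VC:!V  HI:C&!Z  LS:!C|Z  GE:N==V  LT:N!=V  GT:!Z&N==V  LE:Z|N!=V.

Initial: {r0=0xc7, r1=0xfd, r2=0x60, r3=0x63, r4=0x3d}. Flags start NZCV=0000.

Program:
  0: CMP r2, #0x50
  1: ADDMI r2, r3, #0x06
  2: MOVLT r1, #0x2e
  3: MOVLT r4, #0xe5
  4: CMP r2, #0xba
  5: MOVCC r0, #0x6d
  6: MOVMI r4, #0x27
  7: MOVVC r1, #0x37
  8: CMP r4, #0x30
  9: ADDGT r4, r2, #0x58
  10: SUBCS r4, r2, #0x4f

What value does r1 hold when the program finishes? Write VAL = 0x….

VAL = 0xfd

[0] flags=0010 → (cmp)
[1] flags=0010 MI?F → skip
[2] flags=0010 LT?F → skip
[3] flags=0010 LT?F → skip
[4] flags=1001 → (cmp)
[5] flags=1001 CC?T → r0=0x6d
[6] flags=1001 MI?T → r4=0x27
[7] flags=1001 VC?F → skip
[8] flags=1000 → (cmp)
[9] flags=1000 GT?F → skip
[10] flags=1000 CS?F → skip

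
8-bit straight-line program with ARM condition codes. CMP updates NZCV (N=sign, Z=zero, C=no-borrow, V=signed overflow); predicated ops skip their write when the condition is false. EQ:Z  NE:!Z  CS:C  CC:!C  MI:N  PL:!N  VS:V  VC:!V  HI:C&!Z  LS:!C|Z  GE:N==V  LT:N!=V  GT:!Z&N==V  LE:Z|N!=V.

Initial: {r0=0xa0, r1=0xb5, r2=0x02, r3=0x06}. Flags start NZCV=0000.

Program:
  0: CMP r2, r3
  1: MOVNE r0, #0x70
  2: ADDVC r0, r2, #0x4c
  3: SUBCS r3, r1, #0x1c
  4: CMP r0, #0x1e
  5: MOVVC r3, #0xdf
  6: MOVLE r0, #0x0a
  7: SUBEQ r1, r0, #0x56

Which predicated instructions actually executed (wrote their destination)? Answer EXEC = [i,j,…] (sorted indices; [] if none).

0: ✓ CMP  NZCV=1000
1: ✓ MOVNE  r0←0x70
2: ✓ ADDVC  r0←0x4e
3: · SUBCS
4: ✓ CMP  NZCV=0010
5: ✓ MOVVC  r3←0xdf
6: · MOVLE
7: · SUBEQ

EXEC = [1,2,5]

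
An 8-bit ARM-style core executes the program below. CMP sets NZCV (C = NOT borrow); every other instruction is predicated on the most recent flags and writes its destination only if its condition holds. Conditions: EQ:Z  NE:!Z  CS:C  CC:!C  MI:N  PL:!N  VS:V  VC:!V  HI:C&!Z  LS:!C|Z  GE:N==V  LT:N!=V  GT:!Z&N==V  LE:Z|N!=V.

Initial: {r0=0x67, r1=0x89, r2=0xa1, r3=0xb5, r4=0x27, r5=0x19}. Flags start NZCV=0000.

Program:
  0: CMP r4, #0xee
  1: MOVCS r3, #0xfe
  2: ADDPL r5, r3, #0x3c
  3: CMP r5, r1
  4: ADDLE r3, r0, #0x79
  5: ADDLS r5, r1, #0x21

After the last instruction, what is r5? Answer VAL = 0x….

[0] flags=0000 → (cmp)
[1] flags=0000 CS?F → skip
[2] flags=0000 PL?T → r5=0xf1
[3] flags=0010 → (cmp)
[4] flags=0010 LE?F → skip
[5] flags=0010 LS?F → skip

VAL = 0xf1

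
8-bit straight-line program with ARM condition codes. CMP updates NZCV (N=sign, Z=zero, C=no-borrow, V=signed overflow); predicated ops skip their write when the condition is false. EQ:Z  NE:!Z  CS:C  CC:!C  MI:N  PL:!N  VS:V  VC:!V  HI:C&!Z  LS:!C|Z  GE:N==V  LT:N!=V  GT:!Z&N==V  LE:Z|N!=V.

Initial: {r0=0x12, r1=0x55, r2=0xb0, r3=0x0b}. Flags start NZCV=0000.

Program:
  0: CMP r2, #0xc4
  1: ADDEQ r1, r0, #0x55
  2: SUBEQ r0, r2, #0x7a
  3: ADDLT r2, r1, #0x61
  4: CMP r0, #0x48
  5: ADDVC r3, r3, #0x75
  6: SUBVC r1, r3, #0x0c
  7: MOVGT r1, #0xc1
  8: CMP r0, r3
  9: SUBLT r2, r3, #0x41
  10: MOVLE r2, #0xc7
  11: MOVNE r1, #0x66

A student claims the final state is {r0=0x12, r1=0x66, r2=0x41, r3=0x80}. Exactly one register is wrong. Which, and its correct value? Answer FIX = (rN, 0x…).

0: ✓ CMP  NZCV=1000
1: · ADDEQ
2: · SUBEQ
3: ✓ ADDLT  r2←0xb6
4: ✓ CMP  NZCV=1000
5: ✓ ADDVC  r3←0x80
6: ✓ SUBVC  r1←0x74
7: · MOVGT
8: ✓ CMP  NZCV=1001
9: · SUBLT
10: · MOVLE
11: ✓ MOVNE  r1←0x66

FIX = (r2, 0xb6)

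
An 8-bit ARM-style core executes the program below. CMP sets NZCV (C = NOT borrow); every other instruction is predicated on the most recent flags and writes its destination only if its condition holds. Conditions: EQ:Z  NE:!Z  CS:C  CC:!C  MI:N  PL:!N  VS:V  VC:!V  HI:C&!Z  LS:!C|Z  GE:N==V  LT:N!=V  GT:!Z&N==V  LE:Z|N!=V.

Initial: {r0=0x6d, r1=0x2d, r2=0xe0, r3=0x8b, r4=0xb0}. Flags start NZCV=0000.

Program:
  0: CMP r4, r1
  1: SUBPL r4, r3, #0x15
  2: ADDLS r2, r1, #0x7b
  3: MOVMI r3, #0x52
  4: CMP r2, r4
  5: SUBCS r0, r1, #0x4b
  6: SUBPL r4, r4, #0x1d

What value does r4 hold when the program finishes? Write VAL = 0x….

0: ✓ CMP  NZCV=1010
1: · SUBPL
2: · ADDLS
3: ✓ MOVMI  r3←0x52
4: ✓ CMP  NZCV=0010
5: ✓ SUBCS  r0←0xe2
6: ✓ SUBPL  r4←0x93

VAL = 0x93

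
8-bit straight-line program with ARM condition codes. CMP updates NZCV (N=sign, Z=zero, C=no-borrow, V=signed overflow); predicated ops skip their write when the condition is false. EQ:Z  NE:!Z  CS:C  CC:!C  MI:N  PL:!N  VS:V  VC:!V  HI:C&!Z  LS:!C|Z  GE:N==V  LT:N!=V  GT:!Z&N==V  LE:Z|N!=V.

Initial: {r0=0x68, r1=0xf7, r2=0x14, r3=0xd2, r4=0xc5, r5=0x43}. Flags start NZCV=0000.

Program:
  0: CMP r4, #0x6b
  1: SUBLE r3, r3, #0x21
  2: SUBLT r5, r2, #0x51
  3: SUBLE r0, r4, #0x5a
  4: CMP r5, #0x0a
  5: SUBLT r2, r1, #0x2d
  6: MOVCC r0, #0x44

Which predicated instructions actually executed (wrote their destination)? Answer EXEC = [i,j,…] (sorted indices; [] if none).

EXEC = [1,2,3,5]

[0] flags=0011 → (cmp)
[1] flags=0011 LE?T → r3=0xb1
[2] flags=0011 LT?T → r5=0xc3
[3] flags=0011 LE?T → r0=0x6b
[4] flags=1010 → (cmp)
[5] flags=1010 LT?T → r2=0xca
[6] flags=1010 CC?F → skip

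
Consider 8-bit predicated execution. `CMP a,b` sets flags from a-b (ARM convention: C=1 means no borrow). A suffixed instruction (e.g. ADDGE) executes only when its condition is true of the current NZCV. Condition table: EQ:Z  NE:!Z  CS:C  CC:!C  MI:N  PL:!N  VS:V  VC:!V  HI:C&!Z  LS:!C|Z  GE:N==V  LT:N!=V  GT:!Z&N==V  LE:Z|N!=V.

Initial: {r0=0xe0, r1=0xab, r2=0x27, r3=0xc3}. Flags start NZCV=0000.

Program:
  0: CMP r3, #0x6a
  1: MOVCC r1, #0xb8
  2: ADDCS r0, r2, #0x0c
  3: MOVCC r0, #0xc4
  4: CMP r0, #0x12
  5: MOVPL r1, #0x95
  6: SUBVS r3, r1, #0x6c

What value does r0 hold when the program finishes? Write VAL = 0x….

0: ✓ CMP  NZCV=0011
1: · MOVCC
2: ✓ ADDCS  r0←0x33
3: · MOVCC
4: ✓ CMP  NZCV=0010
5: ✓ MOVPL  r1←0x95
6: · SUBVS

VAL = 0x33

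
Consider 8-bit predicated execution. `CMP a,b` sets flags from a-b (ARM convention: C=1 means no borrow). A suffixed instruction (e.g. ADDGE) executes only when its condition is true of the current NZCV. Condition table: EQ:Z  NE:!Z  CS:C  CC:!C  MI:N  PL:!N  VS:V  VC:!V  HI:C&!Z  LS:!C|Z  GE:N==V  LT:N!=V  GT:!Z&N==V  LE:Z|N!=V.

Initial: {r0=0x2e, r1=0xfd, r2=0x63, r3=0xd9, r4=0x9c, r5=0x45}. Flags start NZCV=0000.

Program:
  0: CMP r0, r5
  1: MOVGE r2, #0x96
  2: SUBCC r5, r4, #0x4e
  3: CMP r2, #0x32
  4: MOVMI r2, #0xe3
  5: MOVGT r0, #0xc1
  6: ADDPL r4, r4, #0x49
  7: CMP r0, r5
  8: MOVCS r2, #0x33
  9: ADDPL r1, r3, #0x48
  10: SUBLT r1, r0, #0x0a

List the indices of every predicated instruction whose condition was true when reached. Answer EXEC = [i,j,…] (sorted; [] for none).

0: ✓ CMP  NZCV=1000
1: · MOVGE
2: ✓ SUBCC  r5←0x4e
3: ✓ CMP  NZCV=0010
4: · MOVMI
5: ✓ MOVGT  r0←0xc1
6: ✓ ADDPL  r4←0xe5
7: ✓ CMP  NZCV=0011
8: ✓ MOVCS  r2←0x33
9: ✓ ADDPL  r1←0x21
10: ✓ SUBLT  r1←0xb7

EXEC = [2,5,6,8,9,10]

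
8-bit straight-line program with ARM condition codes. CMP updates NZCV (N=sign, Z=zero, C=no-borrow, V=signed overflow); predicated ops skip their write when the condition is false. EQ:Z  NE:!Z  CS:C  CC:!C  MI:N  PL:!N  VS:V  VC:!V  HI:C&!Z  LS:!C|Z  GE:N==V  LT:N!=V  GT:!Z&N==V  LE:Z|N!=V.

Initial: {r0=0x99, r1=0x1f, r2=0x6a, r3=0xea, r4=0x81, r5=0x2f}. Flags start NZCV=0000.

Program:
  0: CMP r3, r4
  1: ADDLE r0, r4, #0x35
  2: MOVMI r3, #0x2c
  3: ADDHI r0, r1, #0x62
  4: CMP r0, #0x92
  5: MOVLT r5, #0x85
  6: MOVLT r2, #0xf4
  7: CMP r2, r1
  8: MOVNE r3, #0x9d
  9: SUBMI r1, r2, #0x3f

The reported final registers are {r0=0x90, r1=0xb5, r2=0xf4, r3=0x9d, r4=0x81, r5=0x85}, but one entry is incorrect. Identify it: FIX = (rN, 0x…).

FIX = (r0, 0x81)

[0] flags=0010 → (cmp)
[1] flags=0010 LE?F → skip
[2] flags=0010 MI?F → skip
[3] flags=0010 HI?T → r0=0x81
[4] flags=1000 → (cmp)
[5] flags=1000 LT?T → r5=0x85
[6] flags=1000 LT?T → r2=0xf4
[7] flags=1010 → (cmp)
[8] flags=1010 NE?T → r3=0x9d
[9] flags=1010 MI?T → r1=0xb5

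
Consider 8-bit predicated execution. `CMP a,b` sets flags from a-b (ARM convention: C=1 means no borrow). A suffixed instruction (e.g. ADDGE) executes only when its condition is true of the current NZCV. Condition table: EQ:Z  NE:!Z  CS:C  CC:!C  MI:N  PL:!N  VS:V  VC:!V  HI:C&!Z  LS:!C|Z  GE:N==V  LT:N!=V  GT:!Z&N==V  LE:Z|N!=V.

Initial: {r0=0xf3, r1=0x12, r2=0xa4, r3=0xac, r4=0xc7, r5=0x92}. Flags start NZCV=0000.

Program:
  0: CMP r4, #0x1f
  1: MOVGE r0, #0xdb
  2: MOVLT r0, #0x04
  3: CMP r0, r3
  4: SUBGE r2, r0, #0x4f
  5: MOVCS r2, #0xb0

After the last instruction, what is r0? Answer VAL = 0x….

VAL = 0x04

0: ✓ CMP  NZCV=1010
1: · MOVGE
2: ✓ MOVLT  r0←0x04
3: ✓ CMP  NZCV=0000
4: ✓ SUBGE  r2←0xb5
5: · MOVCS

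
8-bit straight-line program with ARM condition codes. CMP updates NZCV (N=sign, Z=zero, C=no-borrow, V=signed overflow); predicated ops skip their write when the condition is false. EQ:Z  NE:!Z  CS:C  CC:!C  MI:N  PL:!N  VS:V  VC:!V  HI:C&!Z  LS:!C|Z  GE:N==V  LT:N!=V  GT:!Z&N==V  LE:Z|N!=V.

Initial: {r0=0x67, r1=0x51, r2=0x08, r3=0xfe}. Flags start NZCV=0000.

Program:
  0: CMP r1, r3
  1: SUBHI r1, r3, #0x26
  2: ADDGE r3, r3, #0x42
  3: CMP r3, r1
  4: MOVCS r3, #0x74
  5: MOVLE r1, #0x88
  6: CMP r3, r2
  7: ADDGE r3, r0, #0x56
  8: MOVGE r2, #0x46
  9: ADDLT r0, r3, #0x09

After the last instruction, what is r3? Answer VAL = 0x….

0: ✓ CMP  NZCV=0000
1: · SUBHI
2: ✓ ADDGE  r3←0x40
3: ✓ CMP  NZCV=1000
4: · MOVCS
5: ✓ MOVLE  r1←0x88
6: ✓ CMP  NZCV=0010
7: ✓ ADDGE  r3←0xbd
8: ✓ MOVGE  r2←0x46
9: · ADDLT

VAL = 0xbd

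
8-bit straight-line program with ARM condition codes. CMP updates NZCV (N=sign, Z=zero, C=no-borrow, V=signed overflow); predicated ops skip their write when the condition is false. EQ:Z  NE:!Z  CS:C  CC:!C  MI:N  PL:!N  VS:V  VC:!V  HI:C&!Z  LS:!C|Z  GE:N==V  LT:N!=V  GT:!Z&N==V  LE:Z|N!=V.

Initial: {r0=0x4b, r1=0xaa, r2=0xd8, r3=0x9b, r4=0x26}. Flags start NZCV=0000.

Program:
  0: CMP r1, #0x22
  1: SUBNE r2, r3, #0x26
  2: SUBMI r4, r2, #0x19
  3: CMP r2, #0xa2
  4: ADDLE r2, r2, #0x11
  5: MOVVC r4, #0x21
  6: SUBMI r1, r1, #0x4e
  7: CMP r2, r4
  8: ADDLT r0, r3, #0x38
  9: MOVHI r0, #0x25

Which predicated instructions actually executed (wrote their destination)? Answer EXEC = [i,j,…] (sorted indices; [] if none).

EXEC = [1,2,6,9]

0: ✓ CMP  NZCV=1010
1: ✓ SUBNE  r2←0x75
2: ✓ SUBMI  r4←0x5c
3: ✓ CMP  NZCV=1001
4: · ADDLE
5: · MOVVC
6: ✓ SUBMI  r1←0x5c
7: ✓ CMP  NZCV=0010
8: · ADDLT
9: ✓ MOVHI  r0←0x25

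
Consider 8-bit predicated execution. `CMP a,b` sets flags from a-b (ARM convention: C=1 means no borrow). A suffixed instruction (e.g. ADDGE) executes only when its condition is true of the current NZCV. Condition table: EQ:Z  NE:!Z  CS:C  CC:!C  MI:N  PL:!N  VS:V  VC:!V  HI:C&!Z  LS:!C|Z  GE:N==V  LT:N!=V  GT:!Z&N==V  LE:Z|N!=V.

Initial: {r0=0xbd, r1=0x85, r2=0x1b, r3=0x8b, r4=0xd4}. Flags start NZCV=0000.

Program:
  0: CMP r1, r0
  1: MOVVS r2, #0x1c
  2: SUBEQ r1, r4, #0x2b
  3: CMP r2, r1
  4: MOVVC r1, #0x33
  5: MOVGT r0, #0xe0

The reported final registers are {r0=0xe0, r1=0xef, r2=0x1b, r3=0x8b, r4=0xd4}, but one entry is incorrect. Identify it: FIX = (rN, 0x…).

0: ✓ CMP  NZCV=1000
1: · MOVVS
2: · SUBEQ
3: ✓ CMP  NZCV=1001
4: · MOVVC
5: ✓ MOVGT  r0←0xe0

FIX = (r1, 0x85)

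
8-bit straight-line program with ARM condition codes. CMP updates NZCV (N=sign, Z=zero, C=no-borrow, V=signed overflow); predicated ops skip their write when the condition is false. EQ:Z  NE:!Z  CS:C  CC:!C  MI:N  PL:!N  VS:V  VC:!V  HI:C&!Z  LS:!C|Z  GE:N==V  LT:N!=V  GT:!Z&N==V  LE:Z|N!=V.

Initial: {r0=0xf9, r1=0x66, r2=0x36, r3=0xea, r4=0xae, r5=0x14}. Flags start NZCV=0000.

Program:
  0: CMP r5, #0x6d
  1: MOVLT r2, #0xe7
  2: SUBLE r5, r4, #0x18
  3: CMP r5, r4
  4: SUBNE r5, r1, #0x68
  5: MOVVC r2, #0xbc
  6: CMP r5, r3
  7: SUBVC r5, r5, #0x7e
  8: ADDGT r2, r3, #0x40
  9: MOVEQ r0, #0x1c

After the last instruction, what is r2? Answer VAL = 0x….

VAL = 0x2a

0: ✓ CMP  NZCV=1000
1: ✓ MOVLT  r2←0xe7
2: ✓ SUBLE  r5←0x96
3: ✓ CMP  NZCV=1000
4: ✓ SUBNE  r5←0xfe
5: ✓ MOVVC  r2←0xbc
6: ✓ CMP  NZCV=0010
7: ✓ SUBVC  r5←0x80
8: ✓ ADDGT  r2←0x2a
9: · MOVEQ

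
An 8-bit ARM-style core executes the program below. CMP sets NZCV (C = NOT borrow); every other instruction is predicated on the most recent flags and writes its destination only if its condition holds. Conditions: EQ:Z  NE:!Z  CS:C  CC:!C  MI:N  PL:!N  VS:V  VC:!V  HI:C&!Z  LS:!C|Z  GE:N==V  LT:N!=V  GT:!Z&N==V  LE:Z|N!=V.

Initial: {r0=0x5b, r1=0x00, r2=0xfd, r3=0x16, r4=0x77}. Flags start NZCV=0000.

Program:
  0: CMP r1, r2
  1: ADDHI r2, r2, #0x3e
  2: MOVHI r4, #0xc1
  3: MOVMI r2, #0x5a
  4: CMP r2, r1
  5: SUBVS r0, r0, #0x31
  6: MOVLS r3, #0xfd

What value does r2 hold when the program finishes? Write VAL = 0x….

VAL = 0xfd

0: ✓ CMP  NZCV=0000
1: · ADDHI
2: · MOVHI
3: · MOVMI
4: ✓ CMP  NZCV=1010
5: · SUBVS
6: · MOVLS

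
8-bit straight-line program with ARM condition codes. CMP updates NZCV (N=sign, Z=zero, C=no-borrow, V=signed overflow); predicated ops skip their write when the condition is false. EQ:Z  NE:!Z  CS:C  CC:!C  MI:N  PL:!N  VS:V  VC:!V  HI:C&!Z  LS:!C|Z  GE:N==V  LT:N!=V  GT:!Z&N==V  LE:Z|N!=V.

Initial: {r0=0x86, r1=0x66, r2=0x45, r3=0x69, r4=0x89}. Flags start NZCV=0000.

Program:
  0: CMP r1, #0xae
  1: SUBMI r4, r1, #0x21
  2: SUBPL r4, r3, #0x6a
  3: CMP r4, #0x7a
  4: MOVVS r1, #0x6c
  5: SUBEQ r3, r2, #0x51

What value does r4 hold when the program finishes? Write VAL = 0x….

VAL = 0x45

0: ✓ CMP  NZCV=1001
1: ✓ SUBMI  r4←0x45
2: · SUBPL
3: ✓ CMP  NZCV=1000
4: · MOVVS
5: · SUBEQ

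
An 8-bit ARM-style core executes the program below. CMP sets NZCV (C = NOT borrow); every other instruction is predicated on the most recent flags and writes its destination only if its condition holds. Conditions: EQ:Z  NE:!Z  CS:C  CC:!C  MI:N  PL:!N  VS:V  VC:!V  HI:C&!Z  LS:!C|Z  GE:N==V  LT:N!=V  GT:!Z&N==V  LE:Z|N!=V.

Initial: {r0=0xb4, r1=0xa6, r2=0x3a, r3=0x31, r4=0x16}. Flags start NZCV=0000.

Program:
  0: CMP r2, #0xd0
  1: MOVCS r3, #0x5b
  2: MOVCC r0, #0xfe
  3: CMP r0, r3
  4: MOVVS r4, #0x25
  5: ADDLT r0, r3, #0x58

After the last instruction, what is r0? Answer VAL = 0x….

VAL = 0x89

[0] flags=0000 → (cmp)
[1] flags=0000 CS?F → skip
[2] flags=0000 CC?T → r0=0xfe
[3] flags=1010 → (cmp)
[4] flags=1010 VS?F → skip
[5] flags=1010 LT?T → r0=0x89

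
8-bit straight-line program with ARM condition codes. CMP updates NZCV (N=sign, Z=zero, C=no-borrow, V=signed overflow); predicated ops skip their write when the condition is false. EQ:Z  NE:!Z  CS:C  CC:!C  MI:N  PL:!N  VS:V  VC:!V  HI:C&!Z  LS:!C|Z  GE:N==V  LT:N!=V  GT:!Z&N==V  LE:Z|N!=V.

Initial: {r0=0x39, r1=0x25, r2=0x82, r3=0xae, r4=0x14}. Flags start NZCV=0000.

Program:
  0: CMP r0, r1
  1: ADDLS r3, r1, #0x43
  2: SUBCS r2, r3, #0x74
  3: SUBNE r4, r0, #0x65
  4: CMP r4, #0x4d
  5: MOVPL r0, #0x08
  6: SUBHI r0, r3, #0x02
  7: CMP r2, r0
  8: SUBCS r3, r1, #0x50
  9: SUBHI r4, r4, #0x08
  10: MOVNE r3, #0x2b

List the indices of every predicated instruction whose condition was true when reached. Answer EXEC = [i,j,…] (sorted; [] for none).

EXEC = [2,3,6,10]

0: ✓ CMP  NZCV=0010
1: · ADDLS
2: ✓ SUBCS  r2←0x3a
3: ✓ SUBNE  r4←0xd4
4: ✓ CMP  NZCV=1010
5: · MOVPL
6: ✓ SUBHI  r0←0xac
7: ✓ CMP  NZCV=1001
8: · SUBCS
9: · SUBHI
10: ✓ MOVNE  r3←0x2b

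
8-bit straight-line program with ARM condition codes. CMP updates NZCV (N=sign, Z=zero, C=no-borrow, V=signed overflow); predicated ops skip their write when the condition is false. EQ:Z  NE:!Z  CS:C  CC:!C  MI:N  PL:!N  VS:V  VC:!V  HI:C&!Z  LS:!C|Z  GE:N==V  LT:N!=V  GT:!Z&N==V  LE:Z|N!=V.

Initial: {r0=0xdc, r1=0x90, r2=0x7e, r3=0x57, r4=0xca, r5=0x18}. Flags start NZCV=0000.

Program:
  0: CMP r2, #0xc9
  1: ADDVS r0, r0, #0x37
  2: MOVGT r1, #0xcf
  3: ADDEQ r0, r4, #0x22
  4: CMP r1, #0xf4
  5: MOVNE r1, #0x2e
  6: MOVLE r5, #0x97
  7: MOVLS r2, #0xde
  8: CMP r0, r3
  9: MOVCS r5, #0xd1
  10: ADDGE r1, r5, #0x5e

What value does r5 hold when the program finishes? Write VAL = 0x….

VAL = 0x97

[0] flags=1001 → (cmp)
[1] flags=1001 VS?T → r0=0x13
[2] flags=1001 GT?T → r1=0xcf
[3] flags=1001 EQ?F → skip
[4] flags=1000 → (cmp)
[5] flags=1000 NE?T → r1=0x2e
[6] flags=1000 LE?T → r5=0x97
[7] flags=1000 LS?T → r2=0xde
[8] flags=1000 → (cmp)
[9] flags=1000 CS?F → skip
[10] flags=1000 GE?F → skip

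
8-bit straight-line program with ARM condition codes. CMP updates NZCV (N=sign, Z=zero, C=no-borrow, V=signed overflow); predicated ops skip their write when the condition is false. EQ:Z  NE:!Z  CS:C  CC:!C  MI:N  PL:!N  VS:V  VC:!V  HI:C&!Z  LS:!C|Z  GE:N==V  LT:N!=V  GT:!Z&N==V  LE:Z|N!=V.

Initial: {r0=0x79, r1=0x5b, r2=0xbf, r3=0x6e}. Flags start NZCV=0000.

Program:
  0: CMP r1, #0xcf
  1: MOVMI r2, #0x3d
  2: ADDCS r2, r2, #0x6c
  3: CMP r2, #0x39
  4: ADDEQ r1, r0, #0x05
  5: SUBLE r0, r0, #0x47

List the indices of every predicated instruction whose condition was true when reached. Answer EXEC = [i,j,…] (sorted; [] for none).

[0] flags=1001 → (cmp)
[1] flags=1001 MI?T → r2=0x3d
[2] flags=1001 CS?F → skip
[3] flags=0010 → (cmp)
[4] flags=0010 EQ?F → skip
[5] flags=0010 LE?F → skip

EXEC = [1]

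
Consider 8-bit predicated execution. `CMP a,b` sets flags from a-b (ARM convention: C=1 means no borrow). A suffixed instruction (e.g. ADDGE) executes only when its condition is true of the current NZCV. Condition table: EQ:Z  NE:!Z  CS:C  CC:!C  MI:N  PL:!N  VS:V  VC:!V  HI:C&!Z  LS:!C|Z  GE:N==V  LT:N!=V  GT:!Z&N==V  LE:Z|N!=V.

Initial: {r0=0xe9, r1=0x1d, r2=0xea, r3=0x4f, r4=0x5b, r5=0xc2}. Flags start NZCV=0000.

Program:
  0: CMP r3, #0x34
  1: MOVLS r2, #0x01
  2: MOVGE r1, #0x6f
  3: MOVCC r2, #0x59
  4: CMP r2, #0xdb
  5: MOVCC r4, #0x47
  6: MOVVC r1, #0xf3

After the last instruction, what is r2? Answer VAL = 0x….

VAL = 0xea

0: ✓ CMP  NZCV=0010
1: · MOVLS
2: ✓ MOVGE  r1←0x6f
3: · MOVCC
4: ✓ CMP  NZCV=0010
5: · MOVCC
6: ✓ MOVVC  r1←0xf3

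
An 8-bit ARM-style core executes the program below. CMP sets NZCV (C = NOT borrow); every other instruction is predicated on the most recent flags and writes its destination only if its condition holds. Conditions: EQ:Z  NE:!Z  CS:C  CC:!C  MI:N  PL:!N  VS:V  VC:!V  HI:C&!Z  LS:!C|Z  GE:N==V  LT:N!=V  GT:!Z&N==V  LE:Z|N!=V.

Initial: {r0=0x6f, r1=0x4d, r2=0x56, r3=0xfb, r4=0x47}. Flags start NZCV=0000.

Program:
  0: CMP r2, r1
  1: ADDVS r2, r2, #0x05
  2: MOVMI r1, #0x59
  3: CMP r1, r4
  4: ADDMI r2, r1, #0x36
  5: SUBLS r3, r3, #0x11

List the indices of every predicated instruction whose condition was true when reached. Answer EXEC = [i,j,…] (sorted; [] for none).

EXEC = []

0: ✓ CMP  NZCV=0010
1: · ADDVS
2: · MOVMI
3: ✓ CMP  NZCV=0010
4: · ADDMI
5: · SUBLS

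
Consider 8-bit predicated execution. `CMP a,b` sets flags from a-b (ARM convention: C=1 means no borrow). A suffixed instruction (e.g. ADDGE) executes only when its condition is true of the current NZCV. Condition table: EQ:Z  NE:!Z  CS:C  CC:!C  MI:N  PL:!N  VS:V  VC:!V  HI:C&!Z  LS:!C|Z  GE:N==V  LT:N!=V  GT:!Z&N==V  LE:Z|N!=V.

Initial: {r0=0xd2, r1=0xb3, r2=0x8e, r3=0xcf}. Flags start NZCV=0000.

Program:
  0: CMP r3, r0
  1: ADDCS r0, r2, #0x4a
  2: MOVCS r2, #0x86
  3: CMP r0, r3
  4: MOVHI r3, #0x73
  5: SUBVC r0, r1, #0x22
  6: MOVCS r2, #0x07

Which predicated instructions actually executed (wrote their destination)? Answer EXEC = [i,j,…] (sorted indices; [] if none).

EXEC = [4,5,6]

[0] flags=1000 → (cmp)
[1] flags=1000 CS?F → skip
[2] flags=1000 CS?F → skip
[3] flags=0010 → (cmp)
[4] flags=0010 HI?T → r3=0x73
[5] flags=0010 VC?T → r0=0x91
[6] flags=0010 CS?T → r2=0x07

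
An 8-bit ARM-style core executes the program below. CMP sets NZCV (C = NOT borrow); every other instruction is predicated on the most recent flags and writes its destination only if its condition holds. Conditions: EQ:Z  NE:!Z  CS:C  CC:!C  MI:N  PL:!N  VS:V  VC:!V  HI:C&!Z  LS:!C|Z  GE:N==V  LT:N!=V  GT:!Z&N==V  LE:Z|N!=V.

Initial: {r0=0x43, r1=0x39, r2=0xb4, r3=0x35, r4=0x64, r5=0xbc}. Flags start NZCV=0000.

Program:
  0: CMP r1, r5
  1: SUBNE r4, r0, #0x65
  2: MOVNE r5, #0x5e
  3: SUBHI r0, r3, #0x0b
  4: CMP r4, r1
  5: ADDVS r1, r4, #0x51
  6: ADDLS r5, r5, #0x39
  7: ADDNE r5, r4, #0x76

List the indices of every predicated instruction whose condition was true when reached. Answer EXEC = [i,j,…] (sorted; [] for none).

EXEC = [1,2,7]

0: ✓ CMP  NZCV=0000
1: ✓ SUBNE  r4←0xde
2: ✓ MOVNE  r5←0x5e
3: · SUBHI
4: ✓ CMP  NZCV=1010
5: · ADDVS
6: · ADDLS
7: ✓ ADDNE  r5←0x54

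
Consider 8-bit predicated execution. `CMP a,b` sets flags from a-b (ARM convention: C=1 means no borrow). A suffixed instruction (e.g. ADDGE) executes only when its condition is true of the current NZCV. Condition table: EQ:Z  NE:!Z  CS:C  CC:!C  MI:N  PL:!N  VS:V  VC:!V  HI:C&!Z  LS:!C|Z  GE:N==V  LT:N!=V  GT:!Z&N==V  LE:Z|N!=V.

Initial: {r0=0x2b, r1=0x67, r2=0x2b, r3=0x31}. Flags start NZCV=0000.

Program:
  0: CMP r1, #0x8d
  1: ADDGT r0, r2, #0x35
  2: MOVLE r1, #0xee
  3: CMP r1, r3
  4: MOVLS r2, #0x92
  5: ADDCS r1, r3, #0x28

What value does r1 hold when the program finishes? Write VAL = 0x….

VAL = 0x59

0: ✓ CMP  NZCV=1001
1: ✓ ADDGT  r0←0x60
2: · MOVLE
3: ✓ CMP  NZCV=0010
4: · MOVLS
5: ✓ ADDCS  r1←0x59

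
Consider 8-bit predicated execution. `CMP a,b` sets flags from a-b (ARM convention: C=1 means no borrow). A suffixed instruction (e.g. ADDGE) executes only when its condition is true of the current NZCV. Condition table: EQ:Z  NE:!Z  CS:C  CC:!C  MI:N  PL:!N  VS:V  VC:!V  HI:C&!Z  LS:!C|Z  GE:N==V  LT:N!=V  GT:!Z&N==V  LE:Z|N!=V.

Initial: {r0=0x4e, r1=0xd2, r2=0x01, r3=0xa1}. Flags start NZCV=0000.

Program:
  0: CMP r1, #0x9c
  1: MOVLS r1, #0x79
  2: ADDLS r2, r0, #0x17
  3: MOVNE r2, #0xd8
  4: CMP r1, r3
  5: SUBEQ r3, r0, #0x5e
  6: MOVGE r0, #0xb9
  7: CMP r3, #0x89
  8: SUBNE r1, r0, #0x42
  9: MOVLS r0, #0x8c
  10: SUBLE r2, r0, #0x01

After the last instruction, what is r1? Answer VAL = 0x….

[0] flags=0010 → (cmp)
[1] flags=0010 LS?F → skip
[2] flags=0010 LS?F → skip
[3] flags=0010 NE?T → r2=0xd8
[4] flags=0010 → (cmp)
[5] flags=0010 EQ?F → skip
[6] flags=0010 GE?T → r0=0xb9
[7] flags=0010 → (cmp)
[8] flags=0010 NE?T → r1=0x77
[9] flags=0010 LS?F → skip
[10] flags=0010 LE?F → skip

VAL = 0x77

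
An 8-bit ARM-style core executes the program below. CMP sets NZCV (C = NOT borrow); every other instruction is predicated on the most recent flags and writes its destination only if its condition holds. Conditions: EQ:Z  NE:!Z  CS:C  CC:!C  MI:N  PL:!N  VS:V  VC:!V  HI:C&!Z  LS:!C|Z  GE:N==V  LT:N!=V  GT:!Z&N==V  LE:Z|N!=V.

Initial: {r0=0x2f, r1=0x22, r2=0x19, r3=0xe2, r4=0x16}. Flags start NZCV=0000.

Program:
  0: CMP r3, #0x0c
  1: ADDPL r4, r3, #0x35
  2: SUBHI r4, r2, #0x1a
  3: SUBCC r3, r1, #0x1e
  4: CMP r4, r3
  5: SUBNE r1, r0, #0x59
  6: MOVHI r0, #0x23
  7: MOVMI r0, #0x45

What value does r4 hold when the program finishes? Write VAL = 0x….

VAL = 0xff

[0] flags=1010 → (cmp)
[1] flags=1010 PL?F → skip
[2] flags=1010 HI?T → r4=0xff
[3] flags=1010 CC?F → skip
[4] flags=0010 → (cmp)
[5] flags=0010 NE?T → r1=0xd6
[6] flags=0010 HI?T → r0=0x23
[7] flags=0010 MI?F → skip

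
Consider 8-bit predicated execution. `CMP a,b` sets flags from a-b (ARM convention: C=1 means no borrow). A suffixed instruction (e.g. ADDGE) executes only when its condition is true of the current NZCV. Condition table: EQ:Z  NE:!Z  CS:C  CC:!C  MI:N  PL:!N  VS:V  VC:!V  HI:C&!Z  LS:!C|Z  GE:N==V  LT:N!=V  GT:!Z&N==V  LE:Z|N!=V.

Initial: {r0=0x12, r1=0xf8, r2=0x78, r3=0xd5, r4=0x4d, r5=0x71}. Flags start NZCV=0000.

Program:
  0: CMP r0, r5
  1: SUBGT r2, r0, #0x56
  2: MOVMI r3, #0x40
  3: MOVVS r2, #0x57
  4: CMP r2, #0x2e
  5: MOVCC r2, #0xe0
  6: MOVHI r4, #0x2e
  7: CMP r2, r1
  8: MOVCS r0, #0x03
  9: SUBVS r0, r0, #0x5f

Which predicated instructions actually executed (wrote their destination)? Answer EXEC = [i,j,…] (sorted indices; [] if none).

EXEC = [2,6,9]

[0] flags=1000 → (cmp)
[1] flags=1000 GT?F → skip
[2] flags=1000 MI?T → r3=0x40
[3] flags=1000 VS?F → skip
[4] flags=0010 → (cmp)
[5] flags=0010 CC?F → skip
[6] flags=0010 HI?T → r4=0x2e
[7] flags=1001 → (cmp)
[8] flags=1001 CS?F → skip
[9] flags=1001 VS?T → r0=0xb3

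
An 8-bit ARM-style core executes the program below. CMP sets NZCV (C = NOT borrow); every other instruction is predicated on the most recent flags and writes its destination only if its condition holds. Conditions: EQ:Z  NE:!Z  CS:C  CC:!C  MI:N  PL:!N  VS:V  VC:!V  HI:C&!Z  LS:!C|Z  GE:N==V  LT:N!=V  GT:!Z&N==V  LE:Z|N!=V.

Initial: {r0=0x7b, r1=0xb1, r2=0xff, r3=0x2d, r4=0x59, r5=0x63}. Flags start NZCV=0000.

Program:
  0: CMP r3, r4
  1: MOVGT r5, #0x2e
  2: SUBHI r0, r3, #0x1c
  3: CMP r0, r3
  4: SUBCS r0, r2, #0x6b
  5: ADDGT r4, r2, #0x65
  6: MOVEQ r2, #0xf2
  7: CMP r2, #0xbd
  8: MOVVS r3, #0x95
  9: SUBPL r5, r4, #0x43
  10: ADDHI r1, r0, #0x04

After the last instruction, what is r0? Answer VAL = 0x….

0: ✓ CMP  NZCV=1000
1: · MOVGT
2: · SUBHI
3: ✓ CMP  NZCV=0010
4: ✓ SUBCS  r0←0x94
5: ✓ ADDGT  r4←0x64
6: · MOVEQ
7: ✓ CMP  NZCV=0010
8: · MOVVS
9: ✓ SUBPL  r5←0x21
10: ✓ ADDHI  r1←0x98

VAL = 0x94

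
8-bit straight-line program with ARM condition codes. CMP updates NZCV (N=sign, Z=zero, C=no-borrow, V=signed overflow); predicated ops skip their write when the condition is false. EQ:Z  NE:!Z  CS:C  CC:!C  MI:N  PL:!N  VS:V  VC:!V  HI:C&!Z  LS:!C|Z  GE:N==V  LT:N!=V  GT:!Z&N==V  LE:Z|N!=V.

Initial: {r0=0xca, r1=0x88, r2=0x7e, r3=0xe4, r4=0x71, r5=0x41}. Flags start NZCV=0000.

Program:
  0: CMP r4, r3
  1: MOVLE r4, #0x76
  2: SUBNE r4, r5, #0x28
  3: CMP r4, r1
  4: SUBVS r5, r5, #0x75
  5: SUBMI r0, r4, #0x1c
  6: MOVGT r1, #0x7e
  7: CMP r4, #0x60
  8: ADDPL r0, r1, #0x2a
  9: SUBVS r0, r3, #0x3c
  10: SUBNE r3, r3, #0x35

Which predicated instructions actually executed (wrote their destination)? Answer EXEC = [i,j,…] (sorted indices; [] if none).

[0] flags=1001 → (cmp)
[1] flags=1001 LE?F → skip
[2] flags=1001 NE?T → r4=0x19
[3] flags=1001 → (cmp)
[4] flags=1001 VS?T → r5=0xcc
[5] flags=1001 MI?T → r0=0xfd
[6] flags=1001 GT?T → r1=0x7e
[7] flags=1000 → (cmp)
[8] flags=1000 PL?F → skip
[9] flags=1000 VS?F → skip
[10] flags=1000 NE?T → r3=0xaf

EXEC = [2,4,5,6,10]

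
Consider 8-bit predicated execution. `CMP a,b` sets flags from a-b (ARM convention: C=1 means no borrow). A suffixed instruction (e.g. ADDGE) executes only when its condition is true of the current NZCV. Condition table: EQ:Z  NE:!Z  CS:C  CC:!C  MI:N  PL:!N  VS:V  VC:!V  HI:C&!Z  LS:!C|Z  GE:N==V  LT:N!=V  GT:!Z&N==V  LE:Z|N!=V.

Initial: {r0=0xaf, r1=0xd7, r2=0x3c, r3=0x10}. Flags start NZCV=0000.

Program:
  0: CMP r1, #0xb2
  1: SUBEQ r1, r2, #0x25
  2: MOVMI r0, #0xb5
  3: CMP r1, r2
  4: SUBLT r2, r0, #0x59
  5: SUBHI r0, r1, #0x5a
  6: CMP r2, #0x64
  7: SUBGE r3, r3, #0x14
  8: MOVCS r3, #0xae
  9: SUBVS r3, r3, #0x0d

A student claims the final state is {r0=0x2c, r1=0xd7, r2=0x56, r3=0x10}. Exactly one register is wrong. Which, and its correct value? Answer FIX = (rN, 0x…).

FIX = (r0, 0x7d)

[0] flags=0010 → (cmp)
[1] flags=0010 EQ?F → skip
[2] flags=0010 MI?F → skip
[3] flags=1010 → (cmp)
[4] flags=1010 LT?T → r2=0x56
[5] flags=1010 HI?T → r0=0x7d
[6] flags=1000 → (cmp)
[7] flags=1000 GE?F → skip
[8] flags=1000 CS?F → skip
[9] flags=1000 VS?F → skip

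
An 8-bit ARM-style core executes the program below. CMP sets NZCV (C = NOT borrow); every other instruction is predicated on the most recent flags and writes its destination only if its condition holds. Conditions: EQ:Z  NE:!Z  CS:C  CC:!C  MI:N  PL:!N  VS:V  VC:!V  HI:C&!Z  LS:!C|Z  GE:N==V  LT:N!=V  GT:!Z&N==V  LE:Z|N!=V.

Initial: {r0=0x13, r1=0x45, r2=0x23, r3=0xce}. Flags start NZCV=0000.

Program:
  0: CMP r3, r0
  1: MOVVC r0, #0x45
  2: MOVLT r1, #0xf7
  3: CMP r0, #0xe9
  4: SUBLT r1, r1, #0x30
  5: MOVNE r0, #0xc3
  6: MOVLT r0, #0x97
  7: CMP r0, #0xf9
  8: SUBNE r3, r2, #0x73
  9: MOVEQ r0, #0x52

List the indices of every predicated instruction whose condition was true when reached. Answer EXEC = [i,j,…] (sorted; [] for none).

EXEC = [1,2,5,8]

[0] flags=1010 → (cmp)
[1] flags=1010 VC?T → r0=0x45
[2] flags=1010 LT?T → r1=0xf7
[3] flags=0000 → (cmp)
[4] flags=0000 LT?F → skip
[5] flags=0000 NE?T → r0=0xc3
[6] flags=0000 LT?F → skip
[7] flags=1000 → (cmp)
[8] flags=1000 NE?T → r3=0xb0
[9] flags=1000 EQ?F → skip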